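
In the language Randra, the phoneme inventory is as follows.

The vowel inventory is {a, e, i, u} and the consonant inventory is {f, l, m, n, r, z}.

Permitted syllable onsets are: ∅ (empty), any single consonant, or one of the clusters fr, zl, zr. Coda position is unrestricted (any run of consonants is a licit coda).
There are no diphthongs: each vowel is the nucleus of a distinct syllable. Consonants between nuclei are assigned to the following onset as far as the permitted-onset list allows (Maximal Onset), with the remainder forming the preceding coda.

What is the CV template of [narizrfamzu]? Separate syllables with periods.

CV.CVCC.CVC.CV

The vowels are a, i, a, u — 4 nuclei, so 4 syllables.
Between /a/ (V1) and /i/ (V2): just /r/ — single C goes to the following onset.
Between /i/ (V2) and /a/ (V3): cluster /zrf/ — the longest permitted-onset suffix is /f/; onset = /f/, preceding coda = /zr/.
Between /a/ (V3) and /u/ (V4): /mz/ splits as /m/ + /z/ (/z/ is the longest suffix that is a licit onset).
Result: na.rizr.fam.zu.
Mapping each syllable to C/V: /na/ → CV, /rizr/ → CVCC, /fam/ → CVC, /zu/ → CV.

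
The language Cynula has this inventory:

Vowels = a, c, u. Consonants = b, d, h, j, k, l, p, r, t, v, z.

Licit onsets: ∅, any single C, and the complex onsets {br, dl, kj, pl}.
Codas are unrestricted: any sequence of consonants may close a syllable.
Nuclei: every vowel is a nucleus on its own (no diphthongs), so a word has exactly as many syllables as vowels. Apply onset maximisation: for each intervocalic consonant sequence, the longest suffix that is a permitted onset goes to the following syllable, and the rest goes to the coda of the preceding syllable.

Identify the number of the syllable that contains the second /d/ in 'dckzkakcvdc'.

4

The vowels are c, a, c, c — 4 nuclei, so 4 syllables.
Between /c/ (V1) and /a/ (V2): /kzk/ splits as /kz/ + /k/ (/k/ is the longest suffix that is a licit onset).
Between /a/ (V2) and /c/ (V3): /k/ is a single consonant, so it becomes the next onset.
Between /c/ (V3) and /c/ (V4): /vd/ splits as /v/ + /d/ (/d/ is the longest suffix that is a licit onset).
Syllabification: dckz.ka.kcv.dc.
The second /d/ is in the onset of syllable 4 (/dc/).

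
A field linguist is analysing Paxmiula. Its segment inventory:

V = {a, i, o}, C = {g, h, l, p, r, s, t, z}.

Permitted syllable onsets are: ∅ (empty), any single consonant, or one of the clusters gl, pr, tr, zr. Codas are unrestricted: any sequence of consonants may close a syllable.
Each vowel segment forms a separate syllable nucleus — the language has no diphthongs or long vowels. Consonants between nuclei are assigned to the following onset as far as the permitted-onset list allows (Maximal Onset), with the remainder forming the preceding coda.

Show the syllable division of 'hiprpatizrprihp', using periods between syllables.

Vowels present: i, a, i, i; each is a nucleus, giving 4 syllables.
/i…a/ gap (V1→V2): cluster /prp/ — the longest permitted-onset suffix is /p/; onset = /p/, preceding coda = /pr/.
/a…i/ gap (V2→V3): /t/ → onset of the next syllable (single consonants are always licit onsets).
/i…i/ gap (V3→V4): /zrpr/; trying suffixes from longest down, /pr/ is the first permitted one, so coda /zr/ | onset /pr/.

hipr.pa.tizr.prihp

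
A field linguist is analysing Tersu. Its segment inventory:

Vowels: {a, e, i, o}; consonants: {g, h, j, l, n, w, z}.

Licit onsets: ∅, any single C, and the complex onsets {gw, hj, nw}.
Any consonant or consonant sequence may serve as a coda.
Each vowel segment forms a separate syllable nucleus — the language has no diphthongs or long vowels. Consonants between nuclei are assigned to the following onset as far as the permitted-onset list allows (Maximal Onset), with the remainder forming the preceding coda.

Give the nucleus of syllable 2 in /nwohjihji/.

Vowels present: o, i, i; each is a nucleus, giving 3 syllables.
The second nucleus (vowel 2 from the left) is /i/.

i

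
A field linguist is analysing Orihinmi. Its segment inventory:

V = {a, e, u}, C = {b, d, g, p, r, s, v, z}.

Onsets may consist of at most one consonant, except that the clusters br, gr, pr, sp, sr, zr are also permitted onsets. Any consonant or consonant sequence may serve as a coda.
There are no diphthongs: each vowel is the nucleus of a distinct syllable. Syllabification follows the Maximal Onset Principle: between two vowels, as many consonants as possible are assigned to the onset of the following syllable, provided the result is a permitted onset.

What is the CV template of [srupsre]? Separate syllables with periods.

CCVC.CCV

Vowels present: u, e; each is a nucleus, giving 2 syllables.
σ1/σ2 boundary: /psr/ — longest licit onset from the right is /sr/, leaving /p/ as coda.
Syllabification: srup.sre.
Mapping each syllable to C/V: /srup/ → CCVC, /sre/ → CCV.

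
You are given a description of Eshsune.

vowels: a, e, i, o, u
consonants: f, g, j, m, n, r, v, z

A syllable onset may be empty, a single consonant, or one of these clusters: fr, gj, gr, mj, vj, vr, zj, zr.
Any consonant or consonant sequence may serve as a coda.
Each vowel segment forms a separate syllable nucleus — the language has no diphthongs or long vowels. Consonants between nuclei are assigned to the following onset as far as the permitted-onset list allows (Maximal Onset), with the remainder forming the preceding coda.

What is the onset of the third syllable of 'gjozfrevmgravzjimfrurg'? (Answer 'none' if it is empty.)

The vowels are o, e, a, i, u — 5 nuclei, so 5 syllables.
V1 /o/ – V2 /e/: /zfr/ — longest licit onset from the right is /fr/, leaving /z/ as coda.
V2 /e/ – V3 /a/: cluster /vmgr/ — the longest permitted-onset suffix is /gr/; onset = /gr/, preceding coda = /vm/.
V3 /a/ – V4 /i/: cluster /vzj/ — the longest permitted-onset suffix is /zj/; onset = /zj/, preceding coda = /v/.
V4 /i/ – V5 /u/: /mfr/; trying suffixes from longest down, /fr/ is the first permitted one, so coda /m/ | onset /fr/.
Result: gjoz.frevm.grav.zjim.frurg.
Syllable 3 is /grav/: onset /gr/, nucleus /a/, coda /v/.

gr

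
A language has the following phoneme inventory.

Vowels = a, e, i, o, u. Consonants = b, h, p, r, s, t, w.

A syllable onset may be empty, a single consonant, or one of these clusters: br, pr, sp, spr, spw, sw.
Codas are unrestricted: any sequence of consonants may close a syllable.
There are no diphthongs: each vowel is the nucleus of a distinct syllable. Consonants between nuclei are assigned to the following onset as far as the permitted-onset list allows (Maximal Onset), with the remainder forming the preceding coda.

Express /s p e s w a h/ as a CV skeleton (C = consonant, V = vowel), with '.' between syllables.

Nuclei (vowels): e, a → 2 syllables.
Between /e/ (V1) and /a/ (V2): /sw/ is a licit onset in full, so it all attaches to the next syllable.
So the parse is spe.swah.
Mapping each syllable to C/V: /spe/ → CCV, /swah/ → CCVC.

CCV.CCVC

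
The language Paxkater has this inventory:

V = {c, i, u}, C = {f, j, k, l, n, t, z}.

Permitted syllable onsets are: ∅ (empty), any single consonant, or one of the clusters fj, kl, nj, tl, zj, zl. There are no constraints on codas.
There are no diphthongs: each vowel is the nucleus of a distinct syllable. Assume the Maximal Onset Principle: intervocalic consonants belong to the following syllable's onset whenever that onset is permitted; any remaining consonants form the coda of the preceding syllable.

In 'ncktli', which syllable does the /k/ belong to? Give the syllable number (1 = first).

The vowels are c, i — 2 nuclei, so 2 syllables.
Between /c/ (V1) and /i/ (V2): /ktl/ splits as /k/ + /tl/ (/tl/ is the longest suffix that is a licit onset).
Putting it together: nck.tli.
The /k/ is in the coda of syllable 1 (/nck/).

1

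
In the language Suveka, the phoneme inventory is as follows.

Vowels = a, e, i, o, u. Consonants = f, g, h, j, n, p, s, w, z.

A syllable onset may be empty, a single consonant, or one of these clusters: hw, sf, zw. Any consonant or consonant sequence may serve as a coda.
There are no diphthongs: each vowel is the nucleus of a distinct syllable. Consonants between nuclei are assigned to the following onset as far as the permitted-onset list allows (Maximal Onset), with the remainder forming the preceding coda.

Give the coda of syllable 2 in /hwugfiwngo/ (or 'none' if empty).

Nuclei (vowels): u, i, o → 3 syllables.
V1 /u/ – V2 /i/: cluster /gf/ — the longest permitted-onset suffix is /f/; onset = /f/, preceding coda = /g/.
V2 /i/ – V3 /o/: cluster /wng/ — the longest permitted-onset suffix is /g/; onset = /g/, preceding coda = /wn/.
Syllabification: hwug.fiwn.go.
Syllable 2 is /fiwn/: onset /f/, nucleus /i/, coda /wn/.

wn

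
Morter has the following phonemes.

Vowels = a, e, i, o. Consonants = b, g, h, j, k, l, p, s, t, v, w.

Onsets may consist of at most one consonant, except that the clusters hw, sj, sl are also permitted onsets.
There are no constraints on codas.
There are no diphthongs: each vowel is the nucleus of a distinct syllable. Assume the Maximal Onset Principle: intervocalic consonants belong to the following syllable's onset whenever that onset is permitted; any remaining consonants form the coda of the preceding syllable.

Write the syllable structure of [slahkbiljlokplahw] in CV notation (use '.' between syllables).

Nuclei (vowels): a, i, o, a → 4 syllables.
Between /a/ (V1) and /i/ (V2): cluster /hkb/ — the longest permitted-onset suffix is /b/; onset = /b/, preceding coda = /hk/.
Between /i/ (V2) and /o/ (V3): /ljl/ — longest licit onset from the right is /l/, leaving /lj/ as coda.
Between /o/ (V3) and /a/ (V4): /kpl/ — longest licit onset from the right is /l/, leaving /kp/ as coda.
Putting it together: slahk.bilj.lokp.lahw.
Mapping each syllable to C/V: /slahk/ → CCVCC, /bilj/ → CVCC, /lokp/ → CVCC, /lahw/ → CVCC.

CCVCC.CVCC.CVCC.CVCC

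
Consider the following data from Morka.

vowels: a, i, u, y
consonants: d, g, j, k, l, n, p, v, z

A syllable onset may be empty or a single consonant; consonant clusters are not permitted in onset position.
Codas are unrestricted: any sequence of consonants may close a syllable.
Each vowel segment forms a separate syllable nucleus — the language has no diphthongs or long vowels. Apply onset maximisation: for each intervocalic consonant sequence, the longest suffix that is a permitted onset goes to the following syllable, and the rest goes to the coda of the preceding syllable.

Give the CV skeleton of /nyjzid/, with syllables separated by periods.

Vowels present: y, i; each is a nucleus, giving 2 syllables.
σ1/σ2 boundary: /jz/ splits as /j/ + /z/ (/z/ is the longest suffix that is a licit onset).
So the parse is nyj.zid.
Mapping each syllable to C/V: /nyj/ → CVC, /zid/ → CVC.

CVC.CVC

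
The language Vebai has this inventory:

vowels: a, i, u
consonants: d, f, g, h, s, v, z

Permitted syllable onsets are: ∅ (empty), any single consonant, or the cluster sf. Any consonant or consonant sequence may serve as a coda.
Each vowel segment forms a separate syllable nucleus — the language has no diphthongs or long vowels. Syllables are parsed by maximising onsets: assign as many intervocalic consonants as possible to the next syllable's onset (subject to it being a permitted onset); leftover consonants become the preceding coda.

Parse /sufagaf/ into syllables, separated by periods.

Vowels present: u, a, a; each is a nucleus, giving 3 syllables.
σ1/σ2 boundary: just /f/ — single C goes to the following onset.
σ2/σ3 boundary: /g/ → onset of the next syllable (single consonants are always licit onsets).

su.fa.gaf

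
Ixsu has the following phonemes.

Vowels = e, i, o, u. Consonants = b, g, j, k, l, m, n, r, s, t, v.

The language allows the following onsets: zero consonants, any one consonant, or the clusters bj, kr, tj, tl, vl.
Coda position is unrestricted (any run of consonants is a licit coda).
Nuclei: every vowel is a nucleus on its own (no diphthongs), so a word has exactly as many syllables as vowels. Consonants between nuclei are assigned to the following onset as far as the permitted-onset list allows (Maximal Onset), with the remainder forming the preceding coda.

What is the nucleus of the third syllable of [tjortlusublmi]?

The vowels are o, u, u, i — 4 nuclei, so 4 syllables.
The third nucleus (vowel 3 from the left) is /u/.

u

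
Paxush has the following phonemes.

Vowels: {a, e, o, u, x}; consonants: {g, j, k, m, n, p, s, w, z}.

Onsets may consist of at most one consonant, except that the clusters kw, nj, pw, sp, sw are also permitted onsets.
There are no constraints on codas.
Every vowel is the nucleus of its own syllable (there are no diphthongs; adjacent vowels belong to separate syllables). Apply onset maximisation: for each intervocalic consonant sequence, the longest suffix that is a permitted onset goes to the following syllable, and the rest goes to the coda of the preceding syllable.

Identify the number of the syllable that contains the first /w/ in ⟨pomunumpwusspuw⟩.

4

The vowels are o, u, u, u, u — 5 nuclei, so 5 syllables.
σ1/σ2 boundary: /m/ is a single consonant, so it becomes the next onset.
σ2/σ3 boundary: just /n/ — single C goes to the following onset.
σ3/σ4 boundary: cluster /mpw/ — the longest permitted-onset suffix is /pw/; onset = /pw/, preceding coda = /m/.
σ4/σ5 boundary: /ssp/ — longest licit onset from the right is /sp/, leaving /s/ as coda.
Putting it together: po.mu.num.pwus.spuw.
The first /w/ is in the onset of syllable 4 (/pwus/).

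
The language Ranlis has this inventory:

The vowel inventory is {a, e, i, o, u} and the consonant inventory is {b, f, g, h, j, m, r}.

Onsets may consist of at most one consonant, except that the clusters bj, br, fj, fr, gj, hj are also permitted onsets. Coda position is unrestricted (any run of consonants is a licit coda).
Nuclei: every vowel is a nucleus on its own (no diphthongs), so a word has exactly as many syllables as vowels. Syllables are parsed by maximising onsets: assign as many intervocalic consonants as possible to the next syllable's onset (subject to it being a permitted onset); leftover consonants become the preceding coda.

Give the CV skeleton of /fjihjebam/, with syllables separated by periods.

Nuclei (vowels): i, e, a → 3 syllables.
σ1/σ2 boundary: cluster /hj/ — /hj/ is itself a permitted onset, so the whole cluster goes right; preceding coda = ∅.
σ2/σ3 boundary: just /b/ — single C goes to the following onset.
Syllabification: fji.hje.bam.
Mapping each syllable to C/V: /fji/ → CCV, /hje/ → CCV, /bam/ → CVC.

CCV.CCV.CVC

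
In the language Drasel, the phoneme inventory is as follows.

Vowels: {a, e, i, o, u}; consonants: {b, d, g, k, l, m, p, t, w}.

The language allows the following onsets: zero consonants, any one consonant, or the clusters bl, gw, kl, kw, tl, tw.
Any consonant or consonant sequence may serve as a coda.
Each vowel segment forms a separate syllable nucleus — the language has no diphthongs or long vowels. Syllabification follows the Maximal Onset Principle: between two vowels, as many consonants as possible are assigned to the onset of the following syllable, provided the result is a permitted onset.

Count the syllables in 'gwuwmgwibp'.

2

The vowels are u, i — 2 nuclei, so 2 syllables.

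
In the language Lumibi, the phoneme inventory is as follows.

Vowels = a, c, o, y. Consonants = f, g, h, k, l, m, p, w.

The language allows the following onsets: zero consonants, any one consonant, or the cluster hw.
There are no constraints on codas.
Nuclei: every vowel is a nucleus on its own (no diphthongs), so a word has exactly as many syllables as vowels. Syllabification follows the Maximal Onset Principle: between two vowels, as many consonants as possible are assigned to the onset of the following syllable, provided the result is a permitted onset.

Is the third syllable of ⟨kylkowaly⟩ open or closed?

open

The vowels are y, o, a, y — 4 nuclei, so 4 syllables.
V1 /y/ – V2 /o/: cluster /lk/ — the longest permitted-onset suffix is /k/; onset = /k/, preceding coda = /l/.
V2 /o/ – V3 /a/: /w/ is a single consonant, so it becomes the next onset.
V3 /a/ – V4 /y/: /l/ is a single consonant, so it becomes the next onset.
Result: kyl.ko.wa.ly.
Syllable 3 is /wa/; it ends in its nucleus with no coda, so it is open.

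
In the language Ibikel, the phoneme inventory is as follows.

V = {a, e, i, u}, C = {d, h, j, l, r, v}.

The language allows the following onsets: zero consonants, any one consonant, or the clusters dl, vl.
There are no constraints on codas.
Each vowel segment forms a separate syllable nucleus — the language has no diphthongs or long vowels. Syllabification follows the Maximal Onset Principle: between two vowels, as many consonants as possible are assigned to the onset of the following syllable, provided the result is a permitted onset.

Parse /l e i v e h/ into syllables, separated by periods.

The vowels are e, i, e — 3 nuclei, so 3 syllables.
Between /e/ (V1) and /i/ (V2): nothing intervenes; syllable break is V.V.
Between /i/ (V2) and /e/ (V3): /v/ is a single consonant, so it becomes the next onset.

le.i.veh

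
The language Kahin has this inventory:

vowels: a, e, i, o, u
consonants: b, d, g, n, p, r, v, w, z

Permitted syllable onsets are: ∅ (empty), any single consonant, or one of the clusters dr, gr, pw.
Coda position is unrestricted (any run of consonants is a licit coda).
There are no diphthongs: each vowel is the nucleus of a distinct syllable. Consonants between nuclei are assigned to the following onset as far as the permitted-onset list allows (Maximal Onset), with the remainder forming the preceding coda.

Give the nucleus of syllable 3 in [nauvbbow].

Vowels present: a, u, o; each is a nucleus, giving 3 syllables.
The third nucleus (vowel 3 from the left) is /o/.

o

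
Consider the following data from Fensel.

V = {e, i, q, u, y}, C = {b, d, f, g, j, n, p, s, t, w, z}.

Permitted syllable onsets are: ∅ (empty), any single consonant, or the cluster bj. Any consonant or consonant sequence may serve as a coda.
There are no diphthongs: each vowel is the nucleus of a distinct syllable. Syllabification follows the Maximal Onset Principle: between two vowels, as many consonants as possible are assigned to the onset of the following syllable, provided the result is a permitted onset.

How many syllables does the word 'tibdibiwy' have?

4

Vowels present: i, i, i, y; each is a nucleus, giving 4 syllables.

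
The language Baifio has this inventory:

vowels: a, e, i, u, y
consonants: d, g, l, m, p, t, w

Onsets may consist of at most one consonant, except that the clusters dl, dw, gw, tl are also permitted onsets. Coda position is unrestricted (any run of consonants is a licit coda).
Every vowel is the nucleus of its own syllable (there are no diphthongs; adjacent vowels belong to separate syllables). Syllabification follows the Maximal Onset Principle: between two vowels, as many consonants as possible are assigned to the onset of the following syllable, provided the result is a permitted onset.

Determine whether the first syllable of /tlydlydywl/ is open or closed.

Nuclei (vowels): y, y, y → 3 syllables.
Between /y/ (V1) and /y/ (V2): /dl/ — entire cluster is a permitted onset → onset /dl/, coda ∅.
Between /y/ (V2) and /y/ (V3): /d/ → onset of the next syllable (single consonants are always licit onsets).
Putting it together: tly.dly.dywl.
Syllable 1 is /tly/; it ends in its nucleus with no coda, so it is open.

open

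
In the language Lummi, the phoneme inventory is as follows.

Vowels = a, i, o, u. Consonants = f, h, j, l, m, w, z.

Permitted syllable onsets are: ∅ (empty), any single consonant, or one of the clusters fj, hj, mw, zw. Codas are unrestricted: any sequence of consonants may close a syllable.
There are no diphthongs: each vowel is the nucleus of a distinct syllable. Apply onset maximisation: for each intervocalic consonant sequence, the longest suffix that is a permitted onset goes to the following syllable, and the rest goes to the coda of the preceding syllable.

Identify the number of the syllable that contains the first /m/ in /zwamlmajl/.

The vowels are a, a — 2 nuclei, so 2 syllables.
/a…a/ gap (V1→V2): cluster /mlm/ — the longest permitted-onset suffix is /m/; onset = /m/, preceding coda = /ml/.
Result: zwaml.majl.
The first /m/ is in the coda of syllable 1 (/zwaml/).

1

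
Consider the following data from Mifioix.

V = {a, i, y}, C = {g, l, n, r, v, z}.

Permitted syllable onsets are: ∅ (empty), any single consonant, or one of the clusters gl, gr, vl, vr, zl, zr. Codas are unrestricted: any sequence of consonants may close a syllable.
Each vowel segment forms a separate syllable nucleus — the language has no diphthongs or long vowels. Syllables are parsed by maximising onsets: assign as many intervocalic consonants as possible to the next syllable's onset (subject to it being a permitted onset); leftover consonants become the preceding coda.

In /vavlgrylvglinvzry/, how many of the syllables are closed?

3

Vowels present: a, y, i, y; each is a nucleus, giving 4 syllables.
σ1/σ2 boundary: /vlgr/; trying suffixes from longest down, /gr/ is the first permitted one, so coda /vl/ | onset /gr/.
σ2/σ3 boundary: cluster /lvgl/ — the longest permitted-onset suffix is /gl/; onset = /gl/, preceding coda = /lv/.
σ3/σ4 boundary: /nvzr/; trying suffixes from longest down, /zr/ is the first permitted one, so coda /nv/ | onset /zr/.
Syllabification: vavl.grylv.glinv.zry.
Classifying each syllable: /vavl/ (closed), /grylv/ (closed), /glinv/ (closed), /zry/ (open).
Closed syllables: 3.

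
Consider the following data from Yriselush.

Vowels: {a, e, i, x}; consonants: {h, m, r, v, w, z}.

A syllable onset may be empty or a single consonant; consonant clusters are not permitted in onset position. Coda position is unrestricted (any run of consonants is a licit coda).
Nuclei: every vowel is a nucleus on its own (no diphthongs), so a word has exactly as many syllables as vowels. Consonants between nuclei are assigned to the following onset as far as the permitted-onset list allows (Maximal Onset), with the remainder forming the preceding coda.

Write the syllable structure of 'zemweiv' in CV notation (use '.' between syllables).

CVC.CV.VC

The vowels are e, e, i — 3 nuclei, so 3 syllables.
Between /e/ (V1) and /e/ (V2): /mw/; trying suffixes from longest down, /w/ is the first permitted one, so coda /m/ | onset /w/.
Between /e/ (V2) and /i/ (V3): nothing intervenes; syllable break is V.V.
Putting it together: zem.we.iv.
Mapping each syllable to C/V: /zem/ → CVC, /we/ → CV, /iv/ → VC.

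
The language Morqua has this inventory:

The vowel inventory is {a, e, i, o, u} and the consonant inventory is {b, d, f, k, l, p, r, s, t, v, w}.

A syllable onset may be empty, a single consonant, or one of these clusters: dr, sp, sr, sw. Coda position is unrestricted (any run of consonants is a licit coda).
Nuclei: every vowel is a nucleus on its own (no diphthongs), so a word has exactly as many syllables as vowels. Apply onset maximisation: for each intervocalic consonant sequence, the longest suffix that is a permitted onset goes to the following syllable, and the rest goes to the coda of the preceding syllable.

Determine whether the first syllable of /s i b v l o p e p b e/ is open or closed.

The vowels are i, o, e, e — 4 nuclei, so 4 syllables.
/i…o/ gap (V1→V2): cluster /bvl/ — the longest permitted-onset suffix is /l/; onset = /l/, preceding coda = /bv/.
/o…e/ gap (V2→V3): /p/ → onset of the next syllable (single consonants are always licit onsets).
/e…e/ gap (V3→V4): /pb/; trying suffixes from longest down, /b/ is the first permitted one, so coda /p/ | onset /b/.
Result: sibv.lo.pep.be.
Syllable 1 is /sibv/ with coda /bv/, so it is closed.

closed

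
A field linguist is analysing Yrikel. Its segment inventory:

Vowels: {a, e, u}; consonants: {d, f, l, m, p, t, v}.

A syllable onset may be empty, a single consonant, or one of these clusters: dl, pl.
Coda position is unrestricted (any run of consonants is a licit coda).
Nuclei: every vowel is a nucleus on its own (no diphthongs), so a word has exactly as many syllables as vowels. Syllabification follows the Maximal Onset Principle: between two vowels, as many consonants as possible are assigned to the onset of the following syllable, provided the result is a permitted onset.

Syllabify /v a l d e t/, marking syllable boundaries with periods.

val.det

Nuclei (vowels): a, e → 2 syllables.
V1 /a/ – V2 /e/: /ld/ splits as /l/ + /d/ (/d/ is the longest suffix that is a licit onset).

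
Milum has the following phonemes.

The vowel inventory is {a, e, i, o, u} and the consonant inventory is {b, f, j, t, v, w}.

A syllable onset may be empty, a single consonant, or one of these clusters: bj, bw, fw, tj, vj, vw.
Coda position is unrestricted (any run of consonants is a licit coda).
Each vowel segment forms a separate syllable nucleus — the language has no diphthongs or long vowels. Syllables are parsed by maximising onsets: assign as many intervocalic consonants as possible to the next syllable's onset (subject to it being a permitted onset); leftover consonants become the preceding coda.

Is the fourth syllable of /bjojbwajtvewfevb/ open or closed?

Vowels present: o, a, e, e; each is a nucleus, giving 4 syllables.
Between /o/ (V1) and /a/ (V2): /jbw/ — longest licit onset from the right is /bw/, leaving /j/ as coda.
Between /a/ (V2) and /e/ (V3): /jtv/; trying suffixes from longest down, /v/ is the first permitted one, so coda /jt/ | onset /v/.
Between /e/ (V3) and /e/ (V4): /wf/; trying suffixes from longest down, /f/ is the first permitted one, so coda /w/ | onset /f/.
Putting it together: bjoj.bwajt.vew.fevb.
Syllable 4 is /fevb/ with coda /vb/, so it is closed.

closed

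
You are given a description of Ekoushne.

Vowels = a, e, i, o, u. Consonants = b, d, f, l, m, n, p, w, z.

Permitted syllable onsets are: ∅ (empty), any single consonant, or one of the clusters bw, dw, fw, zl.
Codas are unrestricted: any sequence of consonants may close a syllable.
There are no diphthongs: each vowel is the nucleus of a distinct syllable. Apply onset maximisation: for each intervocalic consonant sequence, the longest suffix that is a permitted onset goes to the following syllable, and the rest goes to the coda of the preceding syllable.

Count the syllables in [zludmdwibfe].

3

Vowels present: u, i, e; each is a nucleus, giving 3 syllables.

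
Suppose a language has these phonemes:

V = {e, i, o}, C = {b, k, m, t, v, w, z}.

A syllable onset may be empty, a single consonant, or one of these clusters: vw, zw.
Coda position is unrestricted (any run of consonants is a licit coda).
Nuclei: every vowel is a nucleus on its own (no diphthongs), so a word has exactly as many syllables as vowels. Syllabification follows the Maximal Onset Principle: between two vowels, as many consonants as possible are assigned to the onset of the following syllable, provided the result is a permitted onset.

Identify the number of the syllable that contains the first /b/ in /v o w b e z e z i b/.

The vowels are o, e, e, i — 4 nuclei, so 4 syllables.
V1 /o/ – V2 /e/: cluster /wb/ — the longest permitted-onset suffix is /b/; onset = /b/, preceding coda = /w/.
V2 /e/ – V3 /e/: /z/ is a single consonant, so it becomes the next onset.
V3 /e/ – V4 /i/: /z/ → onset of the next syllable (single consonants are always licit onsets).
Result: vow.be.ze.zib.
The first /b/ is in the onset of syllable 2 (/be/).

2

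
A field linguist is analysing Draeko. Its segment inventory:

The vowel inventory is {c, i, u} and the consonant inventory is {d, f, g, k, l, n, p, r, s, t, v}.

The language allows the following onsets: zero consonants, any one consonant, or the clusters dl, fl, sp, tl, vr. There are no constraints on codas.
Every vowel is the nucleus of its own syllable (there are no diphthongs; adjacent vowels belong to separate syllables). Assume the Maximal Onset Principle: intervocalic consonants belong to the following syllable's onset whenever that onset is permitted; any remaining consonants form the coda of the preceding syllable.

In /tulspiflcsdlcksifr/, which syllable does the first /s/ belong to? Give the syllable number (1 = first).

2

Vowels present: u, i, c, c, i; each is a nucleus, giving 5 syllables.
σ1/σ2 boundary: /lsp/ splits as /l/ + /sp/ (/sp/ is the longest suffix that is a licit onset).
σ2/σ3 boundary: cluster /fl/ — /fl/ is itself a permitted onset, so the whole cluster goes right; preceding coda = ∅.
σ3/σ4 boundary: /sdl/; trying suffixes from longest down, /dl/ is the first permitted one, so coda /s/ | onset /dl/.
σ4/σ5 boundary: cluster /ks/ — the longest permitted-onset suffix is /s/; onset = /s/, preceding coda = /k/.
Putting it together: tul.spi.flcs.dlck.sifr.
The first /s/ is in the onset of syllable 2 (/spi/).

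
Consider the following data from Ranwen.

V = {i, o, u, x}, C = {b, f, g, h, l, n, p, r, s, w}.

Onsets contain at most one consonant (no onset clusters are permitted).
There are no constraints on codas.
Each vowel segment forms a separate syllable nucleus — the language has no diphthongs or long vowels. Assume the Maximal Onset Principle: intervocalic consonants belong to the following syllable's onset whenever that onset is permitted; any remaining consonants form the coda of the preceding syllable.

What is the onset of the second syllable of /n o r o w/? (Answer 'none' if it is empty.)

r

Vowels present: o, o; each is a nucleus, giving 2 syllables.
Between /o/ (V1) and /o/ (V2): just /r/ — single C goes to the following onset.
So the parse is no.row.
Syllable 2 is /row/: onset /r/, nucleus /o/, coda /w/.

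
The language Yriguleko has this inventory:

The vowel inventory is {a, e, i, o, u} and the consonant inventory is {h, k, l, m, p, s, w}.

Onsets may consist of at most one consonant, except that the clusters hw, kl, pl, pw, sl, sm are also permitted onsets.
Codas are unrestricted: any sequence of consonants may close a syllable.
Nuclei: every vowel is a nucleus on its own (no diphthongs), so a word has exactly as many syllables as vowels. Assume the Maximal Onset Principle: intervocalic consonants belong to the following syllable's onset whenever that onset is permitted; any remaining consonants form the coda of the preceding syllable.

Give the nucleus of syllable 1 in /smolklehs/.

o

Nuclei (vowels): o, e → 2 syllables.
The first nucleus (vowel 1 from the left) is /o/.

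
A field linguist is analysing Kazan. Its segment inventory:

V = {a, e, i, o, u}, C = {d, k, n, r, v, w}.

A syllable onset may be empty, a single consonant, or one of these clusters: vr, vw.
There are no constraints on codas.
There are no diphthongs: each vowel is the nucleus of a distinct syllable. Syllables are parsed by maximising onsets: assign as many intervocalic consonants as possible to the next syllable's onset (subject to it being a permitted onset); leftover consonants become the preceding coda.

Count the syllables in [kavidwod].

3

Vowels present: a, i, o; each is a nucleus, giving 3 syllables.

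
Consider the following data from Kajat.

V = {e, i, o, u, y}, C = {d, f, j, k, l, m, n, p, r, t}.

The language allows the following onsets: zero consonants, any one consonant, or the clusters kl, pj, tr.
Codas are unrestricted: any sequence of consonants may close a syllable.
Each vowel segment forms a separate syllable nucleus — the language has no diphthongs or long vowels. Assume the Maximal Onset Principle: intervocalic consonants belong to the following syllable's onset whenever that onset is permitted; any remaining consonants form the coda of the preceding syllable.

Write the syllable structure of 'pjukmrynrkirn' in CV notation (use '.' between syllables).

CCVCC.CVCC.CVCC

Vowels present: u, y, i; each is a nucleus, giving 3 syllables.
Between /u/ (V1) and /y/ (V2): cluster /kmr/ — the longest permitted-onset suffix is /r/; onset = /r/, preceding coda = /km/.
Between /y/ (V2) and /i/ (V3): cluster /nrk/ — the longest permitted-onset suffix is /k/; onset = /k/, preceding coda = /nr/.
Putting it together: pjukm.rynr.kirn.
Mapping each syllable to C/V: /pjukm/ → CCVCC, /rynr/ → CVCC, /kirn/ → CVCC.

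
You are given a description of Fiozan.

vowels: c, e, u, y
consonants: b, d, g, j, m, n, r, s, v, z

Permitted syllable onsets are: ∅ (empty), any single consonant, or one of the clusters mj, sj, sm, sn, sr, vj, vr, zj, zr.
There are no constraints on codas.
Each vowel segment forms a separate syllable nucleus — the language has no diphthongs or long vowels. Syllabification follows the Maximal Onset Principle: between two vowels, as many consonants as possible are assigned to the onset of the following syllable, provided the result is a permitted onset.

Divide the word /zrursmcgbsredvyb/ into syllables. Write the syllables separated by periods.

Vowels present: u, c, e, y; each is a nucleus, giving 4 syllables.
Between /u/ (V1) and /c/ (V2): /rsm/ — longest licit onset from the right is /sm/, leaving /r/ as coda.
Between /c/ (V2) and /e/ (V3): /gbsr/ — longest licit onset from the right is /sr/, leaving /gb/ as coda.
Between /e/ (V3) and /y/ (V4): /dv/; trying suffixes from longest down, /v/ is the first permitted one, so coda /d/ | onset /v/.

zrur.smcgb.sred.vyb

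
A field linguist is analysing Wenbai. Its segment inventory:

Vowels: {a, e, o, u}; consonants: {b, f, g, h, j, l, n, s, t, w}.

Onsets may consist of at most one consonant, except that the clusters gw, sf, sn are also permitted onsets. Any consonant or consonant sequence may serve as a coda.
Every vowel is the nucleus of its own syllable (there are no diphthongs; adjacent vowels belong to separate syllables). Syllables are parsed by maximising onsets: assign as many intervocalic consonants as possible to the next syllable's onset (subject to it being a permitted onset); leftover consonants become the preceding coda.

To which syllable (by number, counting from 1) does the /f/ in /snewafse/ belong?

2

The vowels are e, a, e — 3 nuclei, so 3 syllables.
V1 /e/ – V2 /a/: just /w/ — single C goes to the following onset.
V2 /a/ – V3 /e/: cluster /fs/ — the longest permitted-onset suffix is /s/; onset = /s/, preceding coda = /f/.
Putting it together: sne.waf.se.
The /f/ is in the coda of syllable 2 (/waf/).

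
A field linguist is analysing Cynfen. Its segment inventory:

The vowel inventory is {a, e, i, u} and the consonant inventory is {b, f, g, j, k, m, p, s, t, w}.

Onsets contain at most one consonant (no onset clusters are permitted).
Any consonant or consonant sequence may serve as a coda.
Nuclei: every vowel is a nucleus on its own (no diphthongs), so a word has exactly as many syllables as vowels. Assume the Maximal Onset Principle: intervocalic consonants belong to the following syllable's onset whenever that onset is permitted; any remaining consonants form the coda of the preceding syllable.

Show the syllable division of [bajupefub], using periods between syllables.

Nuclei (vowels): a, u, e, u → 4 syllables.
/a…u/ gap (V1→V2): /j/ → onset of the next syllable (single consonants are always licit onsets).
/u…e/ gap (V2→V3): /p/ → onset of the next syllable (single consonants are always licit onsets).
/e…u/ gap (V3→V4): just /f/ — single C goes to the following onset.

ba.ju.pe.fub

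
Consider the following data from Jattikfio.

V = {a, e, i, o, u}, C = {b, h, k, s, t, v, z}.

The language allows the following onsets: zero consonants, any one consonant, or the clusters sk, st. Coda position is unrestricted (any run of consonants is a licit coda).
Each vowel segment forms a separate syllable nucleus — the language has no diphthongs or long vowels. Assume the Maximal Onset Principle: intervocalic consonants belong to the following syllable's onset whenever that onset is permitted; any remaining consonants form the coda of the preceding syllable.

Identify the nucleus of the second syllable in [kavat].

Nuclei (vowels): a, a → 2 syllables.
The second nucleus (vowel 2 from the left) is /a/.

a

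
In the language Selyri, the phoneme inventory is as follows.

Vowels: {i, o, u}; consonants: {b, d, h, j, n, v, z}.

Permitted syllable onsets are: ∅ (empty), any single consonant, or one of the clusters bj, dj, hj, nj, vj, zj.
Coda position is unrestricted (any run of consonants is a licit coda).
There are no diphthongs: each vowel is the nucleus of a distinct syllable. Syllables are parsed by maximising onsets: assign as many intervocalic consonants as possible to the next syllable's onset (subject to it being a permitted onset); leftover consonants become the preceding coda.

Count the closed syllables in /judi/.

0

Nuclei (vowels): u, i → 2 syllables.
V1 /u/ – V2 /i/: /d/ → onset of the next syllable (single consonants are always licit onsets).
So the parse is ju.di.
Classifying each syllable: /ju/ (open), /di/ (open).
Closed syllables: 0.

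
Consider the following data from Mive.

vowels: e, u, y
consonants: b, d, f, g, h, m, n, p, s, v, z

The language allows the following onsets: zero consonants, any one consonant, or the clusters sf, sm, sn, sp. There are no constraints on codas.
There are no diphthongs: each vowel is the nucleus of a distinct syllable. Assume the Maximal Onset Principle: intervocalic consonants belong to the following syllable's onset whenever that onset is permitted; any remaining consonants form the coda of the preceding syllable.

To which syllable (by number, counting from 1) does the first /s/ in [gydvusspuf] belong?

2

Vowels present: y, u, u; each is a nucleus, giving 3 syllables.
V1 /y/ – V2 /u/: cluster /dv/ — the longest permitted-onset suffix is /v/; onset = /v/, preceding coda = /d/.
V2 /u/ – V3 /u/: /ssp/ — longest licit onset from the right is /sp/, leaving /s/ as coda.
Result: gyd.vus.spuf.
The first /s/ is in the coda of syllable 2 (/vus/).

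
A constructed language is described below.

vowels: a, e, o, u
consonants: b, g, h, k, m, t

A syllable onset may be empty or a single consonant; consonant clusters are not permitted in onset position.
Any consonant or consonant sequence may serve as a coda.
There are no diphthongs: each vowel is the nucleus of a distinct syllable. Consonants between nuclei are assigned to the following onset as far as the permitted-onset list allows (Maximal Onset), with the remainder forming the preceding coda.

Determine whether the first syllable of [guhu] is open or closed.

open

The vowels are u, u — 2 nuclei, so 2 syllables.
/u…u/ gap (V1→V2): /h/ → onset of the next syllable (single consonants are always licit onsets).
Syllabification: gu.hu.
Syllable 1 is /gu/; it ends in its nucleus with no coda, so it is open.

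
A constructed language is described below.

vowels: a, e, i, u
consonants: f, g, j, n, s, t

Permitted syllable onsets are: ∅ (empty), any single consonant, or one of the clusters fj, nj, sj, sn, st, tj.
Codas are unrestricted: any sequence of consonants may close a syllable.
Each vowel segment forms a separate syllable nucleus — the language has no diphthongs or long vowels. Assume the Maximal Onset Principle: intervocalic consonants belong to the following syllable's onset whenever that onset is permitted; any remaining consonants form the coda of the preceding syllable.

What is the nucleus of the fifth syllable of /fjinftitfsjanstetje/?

e

Vowels present: i, i, a, e, e; each is a nucleus, giving 5 syllables.
The fifth nucleus (vowel 5 from the left) is /e/.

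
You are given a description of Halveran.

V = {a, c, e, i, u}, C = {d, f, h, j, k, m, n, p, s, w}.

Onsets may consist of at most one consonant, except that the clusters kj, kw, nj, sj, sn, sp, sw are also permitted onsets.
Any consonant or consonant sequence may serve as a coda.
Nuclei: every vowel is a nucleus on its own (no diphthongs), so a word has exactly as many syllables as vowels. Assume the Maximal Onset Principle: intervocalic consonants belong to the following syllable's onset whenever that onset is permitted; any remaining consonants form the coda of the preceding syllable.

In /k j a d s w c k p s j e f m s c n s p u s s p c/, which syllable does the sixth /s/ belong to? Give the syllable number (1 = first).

Nuclei (vowels): a, c, e, c, u, c → 6 syllables.
/a…c/ gap (V1→V2): cluster /dsw/ — the longest permitted-onset suffix is /sw/; onset = /sw/, preceding coda = /d/.
/c…e/ gap (V2→V3): /kpsj/ splits as /kp/ + /sj/ (/sj/ is the longest suffix that is a licit onset).
/e…c/ gap (V3→V4): /fms/ — longest licit onset from the right is /s/, leaving /fm/ as coda.
/c…u/ gap (V4→V5): cluster /nsp/ — the longest permitted-onset suffix is /sp/; onset = /sp/, preceding coda = /n/.
/u…c/ gap (V5→V6): /ssp/ — longest licit onset from the right is /sp/, leaving /s/ as coda.
So the parse is kjad.swckp.sjefm.scn.spus.spc.
The sixth /s/ is in the onset of syllable 6 (/spc/).

6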